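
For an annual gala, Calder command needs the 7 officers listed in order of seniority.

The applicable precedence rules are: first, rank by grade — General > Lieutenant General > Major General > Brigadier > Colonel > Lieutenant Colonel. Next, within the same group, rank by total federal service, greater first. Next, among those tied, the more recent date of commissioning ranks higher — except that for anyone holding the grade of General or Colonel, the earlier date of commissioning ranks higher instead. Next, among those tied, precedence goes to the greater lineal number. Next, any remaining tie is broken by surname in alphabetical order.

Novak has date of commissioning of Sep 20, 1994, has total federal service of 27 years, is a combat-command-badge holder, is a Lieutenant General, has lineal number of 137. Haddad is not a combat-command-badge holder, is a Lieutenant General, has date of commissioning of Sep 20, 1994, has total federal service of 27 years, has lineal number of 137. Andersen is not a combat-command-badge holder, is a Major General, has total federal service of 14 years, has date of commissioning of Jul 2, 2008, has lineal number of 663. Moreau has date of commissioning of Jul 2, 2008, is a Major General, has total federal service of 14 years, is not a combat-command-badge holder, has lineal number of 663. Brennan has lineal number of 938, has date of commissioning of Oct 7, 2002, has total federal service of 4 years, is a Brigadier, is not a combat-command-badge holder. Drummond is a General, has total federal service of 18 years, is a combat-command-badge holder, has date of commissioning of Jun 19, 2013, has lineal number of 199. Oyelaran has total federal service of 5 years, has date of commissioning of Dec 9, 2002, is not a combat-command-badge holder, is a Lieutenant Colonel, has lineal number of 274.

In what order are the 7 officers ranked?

By grade: Drummond (General); then Haddad and Novak (Lieutenant General); then Andersen and Moreau (Major General); then Brennan (Brigadier); then Oyelaran (Lieutenant Colonel).
Haddad and Novak both have total federal service 27 years, so the next rule applies.
Haddad and Novak both have date of commissioning Sep 20, 1994, so the next rule applies.
Haddad and Novak both have lineal number 137, so the next rule applies.
Among Haddad and Novak, alphabetically by surname: Haddad before Novak.
Andersen and Moreau both have total federal service 14 years, so the next rule applies.
Andersen and Moreau both have date of commissioning Jul 2, 2008, so the next rule applies.
Andersen and Moreau both have lineal number 663, so the next rule applies.
Among Andersen and Moreau, alphabetically by surname: Andersen before Moreau.
Full order: Drummond, Haddad, Novak, Andersen, Moreau, Brennan, Oyelaran.

Drummond, Haddad, Novak, Andersen, Moreau, Brennan, Oyelaran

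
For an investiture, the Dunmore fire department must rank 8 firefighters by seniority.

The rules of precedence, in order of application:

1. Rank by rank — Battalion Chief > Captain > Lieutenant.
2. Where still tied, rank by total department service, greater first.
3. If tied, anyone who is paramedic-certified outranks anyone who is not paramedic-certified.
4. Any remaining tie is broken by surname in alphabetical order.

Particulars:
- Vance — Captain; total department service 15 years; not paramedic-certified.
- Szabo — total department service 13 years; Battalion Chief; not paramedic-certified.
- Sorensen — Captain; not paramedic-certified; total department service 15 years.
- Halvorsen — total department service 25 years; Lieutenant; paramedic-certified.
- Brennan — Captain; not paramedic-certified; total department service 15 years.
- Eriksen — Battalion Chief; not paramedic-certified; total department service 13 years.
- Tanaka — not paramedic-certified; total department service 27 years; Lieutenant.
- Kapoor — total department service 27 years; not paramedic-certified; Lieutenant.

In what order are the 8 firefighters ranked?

By rank: Eriksen and Szabo (Battalion Chief); then Brennan, Sorensen and Vance (Captain); then Kapoor, Tanaka and Halvorsen (Lieutenant).
Eriksen and Szabo both have total department service 13 years, so the next rule applies.
Eriksen and Szabo are each not paramedic-certified, so the next rule applies.
Among Eriksen and Szabo, alphabetically by surname: Eriksen before Szabo.
Brennan, Sorensen and Vance all have total department service 15 years, so the next rule applies.
Brennan, Sorensen and Vance are each not paramedic-certified, so the next rule applies.
Among Brennan, Sorensen and Vance, alphabetically by surname: Brennan before Sorensen before Vance.
Among Kapoor, Tanaka and Halvorsen, by total department service (higher first): Kapoor and Tanaka (27 years) before Halvorsen (25 years).
Kapoor and Tanaka are each not paramedic-certified, so the next rule applies.
Among Kapoor and Tanaka, alphabetically by surname: Kapoor before Tanaka.
Full order: Eriksen, Szabo, Brennan, Sorensen, Vance, Kapoor, Tanaka, Halvorsen.

Eriksen, Szabo, Brennan, Sorensen, Vance, Kapoor, Tanaka, Halvorsen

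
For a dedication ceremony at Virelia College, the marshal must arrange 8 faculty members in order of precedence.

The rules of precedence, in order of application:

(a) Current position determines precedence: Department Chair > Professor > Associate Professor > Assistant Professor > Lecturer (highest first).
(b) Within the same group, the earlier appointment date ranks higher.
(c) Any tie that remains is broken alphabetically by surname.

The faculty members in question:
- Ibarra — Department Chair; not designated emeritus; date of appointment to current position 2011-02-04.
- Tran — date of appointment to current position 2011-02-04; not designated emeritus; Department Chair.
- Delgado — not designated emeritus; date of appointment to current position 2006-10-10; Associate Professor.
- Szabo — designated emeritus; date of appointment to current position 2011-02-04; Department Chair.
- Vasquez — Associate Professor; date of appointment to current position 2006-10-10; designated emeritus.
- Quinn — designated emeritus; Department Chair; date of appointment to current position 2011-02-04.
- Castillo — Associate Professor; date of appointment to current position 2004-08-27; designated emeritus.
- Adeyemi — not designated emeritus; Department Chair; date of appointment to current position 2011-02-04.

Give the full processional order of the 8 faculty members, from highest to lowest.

Adeyemi, Ibarra, Quinn, Szabo, Tran, Castillo, Delgado, Vasquez

By current position: Adeyemi, Ibarra, Quinn, Szabo and Tran (Department Chair); then Castillo, Delgado and Vasquez (Associate Professor).
Adeyemi, Ibarra, Quinn, Szabo and Tran all have date of appointment to current position 2011-02-04, so the next rule applies.
Among Adeyemi, Ibarra, Quinn, Szabo and Tran, alphabetically by surname: Adeyemi before Ibarra before Quinn before Szabo before Tran.
Among Castillo, Delgado and Vasquez, by date of appointment to current position (earlier first): Castillo (2004-08-27) before Delgado and Vasquez (2006-10-10).
Among Delgado and Vasquez, alphabetically by surname: Delgado before Vasquez.
Full order: Adeyemi, Ibarra, Quinn, Szabo, Tran, Castillo, Delgado, Vasquez.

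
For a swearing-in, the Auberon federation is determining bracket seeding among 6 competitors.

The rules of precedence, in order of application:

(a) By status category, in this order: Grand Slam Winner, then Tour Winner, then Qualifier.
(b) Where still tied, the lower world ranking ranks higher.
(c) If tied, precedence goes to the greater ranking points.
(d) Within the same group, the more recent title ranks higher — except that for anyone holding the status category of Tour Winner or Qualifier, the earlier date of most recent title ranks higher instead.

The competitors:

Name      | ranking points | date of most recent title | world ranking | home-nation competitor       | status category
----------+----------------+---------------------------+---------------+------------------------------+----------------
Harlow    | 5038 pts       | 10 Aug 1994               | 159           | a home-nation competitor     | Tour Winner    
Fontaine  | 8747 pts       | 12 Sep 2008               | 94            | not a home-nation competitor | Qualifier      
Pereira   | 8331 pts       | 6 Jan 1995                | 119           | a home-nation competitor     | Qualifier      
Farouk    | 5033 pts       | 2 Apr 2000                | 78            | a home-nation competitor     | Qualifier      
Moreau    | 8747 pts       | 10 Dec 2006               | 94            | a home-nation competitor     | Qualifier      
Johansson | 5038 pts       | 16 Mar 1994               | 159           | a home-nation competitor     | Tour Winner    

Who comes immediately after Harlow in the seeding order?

By status category: Johansson and Harlow (Tour Winner); then Farouk, Moreau, Fontaine and Pereira (Qualifier).
Johansson and Harlow both have world ranking 159, so the next rule applies.
Johansson and Harlow both have ranking points 5038 pts, so the next rule applies.
Among Johansson and Harlow, by date of most recent title (earlier first) (reversed rule for this group): Johansson (16 Mar 1994) before Harlow (10 Aug 1994).
Among Farouk, Moreau, Fontaine and Pereira, by world ranking (lower first): Farouk (78) before Moreau and Fontaine (94) before Pereira (119).
Moreau and Fontaine both have ranking points 8747 pts, so the next rule applies.
Among Moreau and Fontaine, by date of most recent title (earlier first) (reversed rule for this group): Moreau (10 Dec 2006) before Fontaine (12 Sep 2008).
Order: Johansson, Harlow, Farouk, Moreau, Fontaine, Pereira.

Farouk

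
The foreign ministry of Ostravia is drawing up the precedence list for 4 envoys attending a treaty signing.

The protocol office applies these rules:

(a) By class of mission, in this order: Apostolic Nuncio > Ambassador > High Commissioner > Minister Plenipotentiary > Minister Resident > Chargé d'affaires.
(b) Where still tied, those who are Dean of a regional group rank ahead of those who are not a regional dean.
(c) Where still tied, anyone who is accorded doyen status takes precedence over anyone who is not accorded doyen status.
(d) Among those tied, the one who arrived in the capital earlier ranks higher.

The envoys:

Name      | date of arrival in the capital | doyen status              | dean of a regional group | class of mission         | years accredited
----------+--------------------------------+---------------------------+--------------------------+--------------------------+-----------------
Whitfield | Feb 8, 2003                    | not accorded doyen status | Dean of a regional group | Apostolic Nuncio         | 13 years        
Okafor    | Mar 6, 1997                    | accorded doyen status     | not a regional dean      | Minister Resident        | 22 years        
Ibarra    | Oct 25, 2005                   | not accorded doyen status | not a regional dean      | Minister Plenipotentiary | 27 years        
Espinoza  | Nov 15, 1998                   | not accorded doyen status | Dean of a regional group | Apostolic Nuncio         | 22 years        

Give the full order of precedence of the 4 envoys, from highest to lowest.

Espinoza, Whitfield, Ibarra, Okafor

By class of mission: Espinoza and Whitfield (Apostolic Nuncio); then Ibarra (Minister Plenipotentiary); then Okafor (Minister Resident).
Espinoza and Whitfield are each Dean of a regional group, so the next rule applies.
Espinoza and Whitfield are each not accorded doyen status, so the next rule applies.
Among Espinoza and Whitfield, by date of arrival in the capital (earlier first): Espinoza (Nov 15, 1998) before Whitfield (Feb 8, 2003).
Full order: Espinoza, Whitfield, Ibarra, Okafor.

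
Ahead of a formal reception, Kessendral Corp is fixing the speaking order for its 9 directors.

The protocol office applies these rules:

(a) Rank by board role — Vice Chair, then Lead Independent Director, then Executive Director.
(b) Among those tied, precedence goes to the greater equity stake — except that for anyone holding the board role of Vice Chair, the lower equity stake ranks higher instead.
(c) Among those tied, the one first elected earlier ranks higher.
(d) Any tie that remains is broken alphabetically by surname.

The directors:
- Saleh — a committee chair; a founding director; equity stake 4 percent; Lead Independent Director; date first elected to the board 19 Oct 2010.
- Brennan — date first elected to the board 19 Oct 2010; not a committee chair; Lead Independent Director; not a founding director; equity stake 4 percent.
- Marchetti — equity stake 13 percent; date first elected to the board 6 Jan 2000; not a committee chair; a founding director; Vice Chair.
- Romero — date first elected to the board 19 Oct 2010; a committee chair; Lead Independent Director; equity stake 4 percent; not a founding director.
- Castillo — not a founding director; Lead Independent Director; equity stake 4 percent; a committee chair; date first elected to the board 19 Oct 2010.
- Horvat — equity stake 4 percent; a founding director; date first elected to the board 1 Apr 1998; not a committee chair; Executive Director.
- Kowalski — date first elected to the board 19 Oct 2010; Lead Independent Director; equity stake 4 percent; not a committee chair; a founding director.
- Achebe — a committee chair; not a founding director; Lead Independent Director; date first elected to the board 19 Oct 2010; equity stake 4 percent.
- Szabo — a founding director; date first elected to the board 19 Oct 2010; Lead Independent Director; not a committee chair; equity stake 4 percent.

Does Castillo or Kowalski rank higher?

By board role: Marchetti (Vice Chair); then Achebe, Brennan, Castillo, Kowalski, Romero, Saleh and Szabo (Lead Independent Director); then Horvat (Executive Director).
Achebe, Brennan, Castillo, Kowalski, Romero, Saleh and Szabo all have equity stake 4 percent, so the next rule applies.
Achebe, Brennan, Castillo, Kowalski, Romero, Saleh and Szabo all have date first elected to the board 19 Oct 2010, so the next rule applies.
Among Achebe, Brennan, Castillo, Kowalski, Romero, Saleh and Szabo, alphabetically by surname: Achebe before Brennan before Castillo before Kowalski before Romero before Saleh before Szabo.
So Castillo takes precedence.

Castillo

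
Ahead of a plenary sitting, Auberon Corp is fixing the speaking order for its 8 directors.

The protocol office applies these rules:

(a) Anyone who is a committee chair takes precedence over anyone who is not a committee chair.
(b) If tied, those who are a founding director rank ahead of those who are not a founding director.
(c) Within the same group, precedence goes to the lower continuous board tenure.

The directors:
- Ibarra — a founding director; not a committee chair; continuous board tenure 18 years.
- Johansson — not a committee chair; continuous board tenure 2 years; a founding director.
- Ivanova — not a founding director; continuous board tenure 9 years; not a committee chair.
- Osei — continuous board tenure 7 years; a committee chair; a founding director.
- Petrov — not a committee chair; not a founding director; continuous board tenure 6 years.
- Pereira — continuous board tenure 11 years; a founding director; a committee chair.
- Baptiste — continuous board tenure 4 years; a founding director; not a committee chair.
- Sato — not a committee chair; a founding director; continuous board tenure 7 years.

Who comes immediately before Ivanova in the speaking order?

By the first rule: Osei and Pereira (both a committee chair); then Johansson, Baptiste, Sato, Ibarra, Petrov and Ivanova (each not a committee chair).
Osei and Pereira are each a founding director, so the next rule applies.
Among Osei and Pereira, by continuous board tenure (lower first): Osei (7 years) before Pereira (11 years).
Among Johansson, Baptiste, Sato, Ibarra, Petrov and Ivanova, a founding director before not a founding director: Johansson, Baptiste, Sato and Ibarra (a founding director) before Petrov and Ivanova (not a founding director).
Among Johansson, Baptiste, Sato and Ibarra, by continuous board tenure (lower first): Johansson (2 years) before Baptiste (4 years) before Sato (7 years) before Ibarra (18 years).
Among Petrov and Ivanova, by continuous board tenure (lower first): Petrov (6 years) before Ivanova (9 years).
Order: Osei, Pereira, Johansson, Baptiste, Sato, Ibarra, Petrov, Ivanova.

Petrov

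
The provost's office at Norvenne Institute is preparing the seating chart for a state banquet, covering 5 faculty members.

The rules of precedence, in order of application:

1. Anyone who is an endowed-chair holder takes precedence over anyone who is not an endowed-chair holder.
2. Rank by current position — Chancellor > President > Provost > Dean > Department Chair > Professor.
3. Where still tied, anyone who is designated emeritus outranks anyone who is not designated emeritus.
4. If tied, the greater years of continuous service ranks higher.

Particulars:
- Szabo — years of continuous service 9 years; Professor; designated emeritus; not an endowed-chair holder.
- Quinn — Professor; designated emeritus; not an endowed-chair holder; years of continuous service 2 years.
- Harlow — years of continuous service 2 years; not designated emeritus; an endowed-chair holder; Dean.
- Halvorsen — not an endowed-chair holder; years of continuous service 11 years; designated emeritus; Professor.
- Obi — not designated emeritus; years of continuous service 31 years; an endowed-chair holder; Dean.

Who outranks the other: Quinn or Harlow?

By the first rule: Obi and Harlow (both an endowed-chair holder); then Halvorsen, Szabo and Quinn (each not an endowed-chair holder).
Obi and Harlow are each Dean, so the next rule applies.
Obi and Harlow are each not designated emeritus, so the next rule applies.
Among Obi and Harlow, by years of continuous service (higher first): Obi (31 years) before Harlow (2 years).
Halvorsen, Szabo and Quinn are each Professor, so the next rule applies.
Halvorsen, Szabo and Quinn are each designated emeritus, so the next rule applies.
Among Halvorsen, Szabo and Quinn, by years of continuous service (higher first): Halvorsen (11 years) before Szabo (9 years) before Quinn (2 years).
So Harlow takes precedence.

Harlow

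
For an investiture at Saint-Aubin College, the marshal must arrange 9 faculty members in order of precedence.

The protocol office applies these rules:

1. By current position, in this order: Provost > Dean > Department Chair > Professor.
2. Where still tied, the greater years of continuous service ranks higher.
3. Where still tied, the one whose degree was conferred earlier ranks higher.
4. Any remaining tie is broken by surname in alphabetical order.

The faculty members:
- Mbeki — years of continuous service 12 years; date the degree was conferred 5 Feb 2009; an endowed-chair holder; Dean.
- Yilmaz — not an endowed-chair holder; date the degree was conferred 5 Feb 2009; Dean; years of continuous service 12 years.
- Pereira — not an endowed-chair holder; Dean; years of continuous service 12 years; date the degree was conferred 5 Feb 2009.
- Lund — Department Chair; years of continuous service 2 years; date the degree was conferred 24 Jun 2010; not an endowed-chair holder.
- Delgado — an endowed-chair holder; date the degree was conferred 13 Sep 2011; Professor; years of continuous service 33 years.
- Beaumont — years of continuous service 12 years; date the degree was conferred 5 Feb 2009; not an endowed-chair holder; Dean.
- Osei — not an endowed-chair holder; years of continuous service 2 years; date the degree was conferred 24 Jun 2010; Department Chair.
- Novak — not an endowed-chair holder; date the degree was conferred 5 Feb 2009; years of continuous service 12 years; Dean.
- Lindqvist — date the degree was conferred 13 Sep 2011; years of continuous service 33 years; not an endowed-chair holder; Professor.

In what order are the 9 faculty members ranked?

By current position: Beaumont, Mbeki, Novak, Pereira and Yilmaz (Dean); then Lund and Osei (Department Chair); then Delgado and Lindqvist (Professor).
Beaumont, Mbeki, Novak, Pereira and Yilmaz all have years of continuous service 12 years, so the next rule applies.
Beaumont, Mbeki, Novak, Pereira and Yilmaz all have date the degree was conferred 5 Feb 2009, so the next rule applies.
Among Beaumont, Mbeki, Novak, Pereira and Yilmaz, alphabetically by surname: Beaumont before Mbeki before Novak before Pereira before Yilmaz.
Lund and Osei both have years of continuous service 2 years, so the next rule applies.
Lund and Osei both have date the degree was conferred 24 Jun 2010, so the next rule applies.
Among Lund and Osei, alphabetically by surname: Lund before Osei.
Delgado and Lindqvist both have years of continuous service 33 years, so the next rule applies.
Delgado and Lindqvist both have date the degree was conferred 13 Sep 2011, so the next rule applies.
Among Delgado and Lindqvist, alphabetically by surname: Delgado before Lindqvist.
Full order: Beaumont, Mbeki, Novak, Pereira, Yilmaz, Lund, Osei, Delgado, Lindqvist.

Beaumont, Mbeki, Novak, Pereira, Yilmaz, Lund, Osei, Delgado, Lindqvist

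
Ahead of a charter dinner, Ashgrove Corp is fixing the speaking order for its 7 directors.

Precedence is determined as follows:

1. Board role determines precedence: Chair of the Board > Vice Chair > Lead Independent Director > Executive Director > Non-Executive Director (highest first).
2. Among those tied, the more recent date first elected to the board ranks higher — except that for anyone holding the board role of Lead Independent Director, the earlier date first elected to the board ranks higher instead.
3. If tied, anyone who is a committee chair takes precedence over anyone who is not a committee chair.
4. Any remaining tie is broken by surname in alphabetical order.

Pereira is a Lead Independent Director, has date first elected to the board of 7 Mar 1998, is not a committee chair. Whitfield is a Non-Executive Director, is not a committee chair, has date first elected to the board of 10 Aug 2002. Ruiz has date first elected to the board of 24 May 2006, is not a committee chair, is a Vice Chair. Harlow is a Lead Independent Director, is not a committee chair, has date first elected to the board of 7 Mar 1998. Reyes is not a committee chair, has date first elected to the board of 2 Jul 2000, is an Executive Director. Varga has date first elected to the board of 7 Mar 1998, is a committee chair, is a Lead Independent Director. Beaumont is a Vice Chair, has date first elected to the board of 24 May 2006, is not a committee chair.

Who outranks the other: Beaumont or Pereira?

Beaumont

By board role: Beaumont and Ruiz (Vice Chair); then Varga, Harlow and Pereira (Lead Independent Director); then Reyes (Executive Director); then Whitfield (Non-Executive Director).
Beaumont and Ruiz both have date first elected to the board 24 May 2006, so the next rule applies.
Beaumont and Ruiz are each not a committee chair, so the next rule applies.
Among Beaumont and Ruiz, alphabetically by surname: Beaumont before Ruiz.
Varga, Harlow and Pereira all have date first elected to the board 7 Mar 1998, so the next rule applies.
Among Varga, Harlow and Pereira, a committee chair before not a committee chair: Varga (a committee chair) before Harlow and Pereira (not a committee chair).
Among Harlow and Pereira, alphabetically by surname: Harlow before Pereira.
So Beaumont takes precedence.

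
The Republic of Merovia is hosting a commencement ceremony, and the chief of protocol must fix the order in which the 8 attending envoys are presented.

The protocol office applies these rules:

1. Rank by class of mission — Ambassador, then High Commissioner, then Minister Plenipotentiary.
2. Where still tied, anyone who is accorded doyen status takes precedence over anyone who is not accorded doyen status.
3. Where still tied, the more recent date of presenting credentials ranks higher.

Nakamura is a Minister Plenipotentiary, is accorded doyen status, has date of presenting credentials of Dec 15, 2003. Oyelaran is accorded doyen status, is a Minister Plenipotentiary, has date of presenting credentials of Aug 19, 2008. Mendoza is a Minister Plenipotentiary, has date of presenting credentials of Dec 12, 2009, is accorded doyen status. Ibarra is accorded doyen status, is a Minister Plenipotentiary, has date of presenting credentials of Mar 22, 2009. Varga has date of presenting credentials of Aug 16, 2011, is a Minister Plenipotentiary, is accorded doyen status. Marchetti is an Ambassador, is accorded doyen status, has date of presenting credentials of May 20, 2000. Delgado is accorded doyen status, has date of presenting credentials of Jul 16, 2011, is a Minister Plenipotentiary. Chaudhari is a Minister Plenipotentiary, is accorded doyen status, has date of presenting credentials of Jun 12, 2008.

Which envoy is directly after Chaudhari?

By class of mission: Marchetti (Ambassador); then Varga, Delgado, Mendoza, Ibarra, Oyelaran, Chaudhari and Nakamura (Minister Plenipotentiary).
Varga, Delgado, Mendoza, Ibarra, Oyelaran, Chaudhari and Nakamura are each accorded doyen status, so the next rule applies.
Among Varga, Delgado, Mendoza, Ibarra, Oyelaran, Chaudhari and Nakamura, by date of presenting credentials (later first): Varga (Aug 16, 2011) before Delgado (Jul 16, 2011) before Mendoza (Dec 12, 2009) before Ibarra (Mar 22, 2009) before Oyelaran (Aug 19, 2008) before Chaudhari (Jun 12, 2008) before Nakamura (Dec 15, 2003).
Order: Marchetti, Varga, Delgado, Mendoza, Ibarra, Oyelaran, Chaudhari, Nakamura.

Nakamura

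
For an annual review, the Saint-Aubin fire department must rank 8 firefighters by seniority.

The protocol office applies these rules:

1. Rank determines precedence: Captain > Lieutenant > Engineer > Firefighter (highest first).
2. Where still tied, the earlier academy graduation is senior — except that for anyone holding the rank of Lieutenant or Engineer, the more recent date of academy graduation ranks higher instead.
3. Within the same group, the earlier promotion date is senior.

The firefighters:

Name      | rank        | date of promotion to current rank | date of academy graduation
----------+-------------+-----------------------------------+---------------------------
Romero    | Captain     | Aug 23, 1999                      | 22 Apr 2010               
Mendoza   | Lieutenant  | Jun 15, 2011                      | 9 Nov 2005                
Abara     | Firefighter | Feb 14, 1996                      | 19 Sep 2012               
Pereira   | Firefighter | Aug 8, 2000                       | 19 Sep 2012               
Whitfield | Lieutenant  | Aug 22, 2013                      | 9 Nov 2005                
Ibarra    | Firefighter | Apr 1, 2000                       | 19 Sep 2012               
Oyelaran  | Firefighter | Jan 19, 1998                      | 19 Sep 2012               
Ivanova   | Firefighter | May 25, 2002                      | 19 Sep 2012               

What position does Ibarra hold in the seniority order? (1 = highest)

By rank: Romero (Captain); then Mendoza and Whitfield (Lieutenant); then Abara, Oyelaran, Ibarra, Pereira and Ivanova (Firefighter).
Mendoza and Whitfield both have date of academy graduation 9 Nov 2005, so the next rule applies.
Among Mendoza and Whitfield, by date of promotion to current rank (earlier first): Mendoza (Jun 15, 2011) before Whitfield (Aug 22, 2013).
Abara, Oyelaran, Ibarra, Pereira and Ivanova all have date of academy graduation 19 Sep 2012, so the next rule applies.
Among Abara, Oyelaran, Ibarra, Pereira and Ivanova, by date of promotion to current rank (earlier first): Abara (Feb 14, 1996) before Oyelaran (Jan 19, 1998) before Ibarra (Apr 1, 2000) before Pereira (Aug 8, 2000) before Ivanova (May 25, 2002).
Order: Romero, Mendoza, Whitfield, Abara, Oyelaran, Ibarra, Pereira, Ivanova. So position 6.

6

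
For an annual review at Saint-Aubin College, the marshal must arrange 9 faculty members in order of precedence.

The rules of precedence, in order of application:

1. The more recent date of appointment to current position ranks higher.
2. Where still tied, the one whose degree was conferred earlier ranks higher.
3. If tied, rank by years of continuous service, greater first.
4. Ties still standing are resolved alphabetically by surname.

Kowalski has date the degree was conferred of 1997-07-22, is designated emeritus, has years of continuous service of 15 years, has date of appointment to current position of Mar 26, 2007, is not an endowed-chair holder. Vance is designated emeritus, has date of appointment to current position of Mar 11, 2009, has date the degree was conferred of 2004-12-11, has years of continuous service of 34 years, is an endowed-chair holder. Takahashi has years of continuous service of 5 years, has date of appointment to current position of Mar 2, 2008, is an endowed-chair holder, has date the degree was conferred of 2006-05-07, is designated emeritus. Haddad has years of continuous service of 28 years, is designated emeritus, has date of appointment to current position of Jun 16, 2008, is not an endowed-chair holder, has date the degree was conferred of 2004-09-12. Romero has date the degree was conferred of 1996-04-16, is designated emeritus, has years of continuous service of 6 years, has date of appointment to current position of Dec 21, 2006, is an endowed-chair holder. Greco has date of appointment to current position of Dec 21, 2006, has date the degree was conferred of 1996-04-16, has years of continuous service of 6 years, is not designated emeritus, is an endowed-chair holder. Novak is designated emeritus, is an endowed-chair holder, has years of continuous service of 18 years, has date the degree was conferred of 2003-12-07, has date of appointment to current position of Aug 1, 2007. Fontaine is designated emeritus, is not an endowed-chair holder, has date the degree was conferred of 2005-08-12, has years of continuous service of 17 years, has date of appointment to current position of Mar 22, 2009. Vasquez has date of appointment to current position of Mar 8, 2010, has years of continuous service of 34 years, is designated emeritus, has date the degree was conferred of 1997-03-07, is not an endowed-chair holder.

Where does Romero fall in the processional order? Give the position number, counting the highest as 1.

9

By date of appointment to current position (later first): Vasquez (Mar 8, 2010); then Fontaine (Mar 22, 2009); then Vance (Mar 11, 2009); then Haddad (Jun 16, 2008); then Takahashi (Mar 2, 2008); then Novak (Aug 1, 2007); then Kowalski (Mar 26, 2007); then Greco and Romero (both Dec 21, 2006).
Greco and Romero both have date the degree was conferred 1996-04-16, so the next rule applies.
Greco and Romero both have years of continuous service 6 years, so the next rule applies.
Among Greco and Romero, alphabetically by surname: Greco before Romero.
Order: Vasquez, Fontaine, Vance, Haddad, Takahashi, Novak, Kowalski, Greco, Romero. So position 9.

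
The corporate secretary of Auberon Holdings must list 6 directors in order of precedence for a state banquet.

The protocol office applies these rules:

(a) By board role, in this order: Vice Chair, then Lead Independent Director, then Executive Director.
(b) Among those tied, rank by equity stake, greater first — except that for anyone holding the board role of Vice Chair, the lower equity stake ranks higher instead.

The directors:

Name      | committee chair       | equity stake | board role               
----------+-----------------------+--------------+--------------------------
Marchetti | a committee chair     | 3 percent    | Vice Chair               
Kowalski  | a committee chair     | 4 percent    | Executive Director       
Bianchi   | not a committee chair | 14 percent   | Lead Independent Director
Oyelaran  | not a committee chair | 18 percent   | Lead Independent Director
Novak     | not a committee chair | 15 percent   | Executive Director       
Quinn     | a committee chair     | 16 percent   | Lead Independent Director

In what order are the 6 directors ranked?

Marchetti, Oyelaran, Quinn, Bianchi, Novak, Kowalski

By board role: Marchetti (Vice Chair); then Oyelaran, Quinn and Bianchi (Lead Independent Director); then Novak and Kowalski (Executive Director).
Among Oyelaran, Quinn and Bianchi, by equity stake (higher first): Oyelaran (18 percent) before Quinn (16 percent) before Bianchi (14 percent).
Among Novak and Kowalski, by equity stake (higher first): Novak (15 percent) before Kowalski (4 percent).
Full order: Marchetti, Oyelaran, Quinn, Bianchi, Novak, Kowalski.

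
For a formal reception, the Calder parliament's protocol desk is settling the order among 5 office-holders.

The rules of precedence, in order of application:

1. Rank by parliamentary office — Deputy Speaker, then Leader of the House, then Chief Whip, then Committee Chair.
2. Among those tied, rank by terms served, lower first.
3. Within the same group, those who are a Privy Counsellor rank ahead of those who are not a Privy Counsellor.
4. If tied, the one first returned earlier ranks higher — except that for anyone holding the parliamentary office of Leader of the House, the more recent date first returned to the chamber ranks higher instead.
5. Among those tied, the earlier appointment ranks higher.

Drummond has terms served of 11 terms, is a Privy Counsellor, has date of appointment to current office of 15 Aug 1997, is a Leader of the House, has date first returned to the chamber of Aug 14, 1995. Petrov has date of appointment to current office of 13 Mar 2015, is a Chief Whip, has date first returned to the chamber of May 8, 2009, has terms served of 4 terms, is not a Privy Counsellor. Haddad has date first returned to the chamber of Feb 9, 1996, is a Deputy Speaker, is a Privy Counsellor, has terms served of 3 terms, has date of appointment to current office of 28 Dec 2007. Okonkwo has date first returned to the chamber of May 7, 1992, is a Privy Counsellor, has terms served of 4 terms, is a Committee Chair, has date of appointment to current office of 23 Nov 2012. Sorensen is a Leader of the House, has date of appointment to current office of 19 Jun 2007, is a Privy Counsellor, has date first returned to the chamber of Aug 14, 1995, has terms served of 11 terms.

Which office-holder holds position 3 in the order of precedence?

Sorensen

By parliamentary office: Haddad (Deputy Speaker); then Drummond and Sorensen (Leader of the House); then Petrov (Chief Whip); then Okonkwo (Committee Chair).
Drummond and Sorensen both have terms served 11 terms, so the next rule applies.
Drummond and Sorensen are each a Privy Counsellor, so the next rule applies.
Drummond and Sorensen both have date first returned to the chamber Aug 14, 1995, so the next rule applies.
Among Drummond and Sorensen, by date of appointment to current office (earlier first): Drummond (15 Aug 1997) before Sorensen (19 Jun 2007).
Order: Haddad, Drummond, Sorensen, Petrov, Okonkwo.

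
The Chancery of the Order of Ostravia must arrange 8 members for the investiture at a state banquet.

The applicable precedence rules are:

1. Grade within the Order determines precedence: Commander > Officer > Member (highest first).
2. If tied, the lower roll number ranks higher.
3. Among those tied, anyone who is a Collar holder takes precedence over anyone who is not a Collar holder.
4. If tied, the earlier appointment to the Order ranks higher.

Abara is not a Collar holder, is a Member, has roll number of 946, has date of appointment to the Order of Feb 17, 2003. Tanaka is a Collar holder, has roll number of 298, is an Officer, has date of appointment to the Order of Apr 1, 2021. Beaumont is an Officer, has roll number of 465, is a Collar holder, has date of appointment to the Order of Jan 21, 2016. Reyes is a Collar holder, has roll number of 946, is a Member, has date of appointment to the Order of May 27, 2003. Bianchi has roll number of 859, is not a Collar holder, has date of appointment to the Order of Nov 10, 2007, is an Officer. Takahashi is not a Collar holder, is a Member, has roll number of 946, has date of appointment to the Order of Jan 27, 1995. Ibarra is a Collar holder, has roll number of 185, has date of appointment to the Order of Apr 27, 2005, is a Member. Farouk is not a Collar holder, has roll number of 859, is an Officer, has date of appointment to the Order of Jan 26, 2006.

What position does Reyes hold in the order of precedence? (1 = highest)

6

By grade within the Order: Tanaka, Beaumont, Farouk and Bianchi (Officer); then Ibarra, Reyes, Takahashi and Abara (Member).
Among Tanaka, Beaumont, Farouk and Bianchi, by roll number (lower first): Tanaka (298) before Beaumont (465) before Farouk and Bianchi (859).
Farouk and Bianchi are each not a Collar holder, so the next rule applies.
Among Farouk and Bianchi, by date of appointment to the Order (earlier first): Farouk (Jan 26, 2006) before Bianchi (Nov 10, 2007).
Among Ibarra, Reyes, Takahashi and Abara, by roll number (lower first): Ibarra (185) before Reyes, Takahashi and Abara (946).
Among Reyes, Takahashi and Abara, a Collar holder before not a Collar holder: Reyes (a Collar holder) before Takahashi and Abara (not a Collar holder).
Among Takahashi and Abara, by date of appointment to the Order (earlier first): Takahashi (Jan 27, 1995) before Abara (Feb 17, 2003).
Order: Tanaka, Beaumont, Farouk, Bianchi, Ibarra, Reyes, Takahashi, Abara. So position 6.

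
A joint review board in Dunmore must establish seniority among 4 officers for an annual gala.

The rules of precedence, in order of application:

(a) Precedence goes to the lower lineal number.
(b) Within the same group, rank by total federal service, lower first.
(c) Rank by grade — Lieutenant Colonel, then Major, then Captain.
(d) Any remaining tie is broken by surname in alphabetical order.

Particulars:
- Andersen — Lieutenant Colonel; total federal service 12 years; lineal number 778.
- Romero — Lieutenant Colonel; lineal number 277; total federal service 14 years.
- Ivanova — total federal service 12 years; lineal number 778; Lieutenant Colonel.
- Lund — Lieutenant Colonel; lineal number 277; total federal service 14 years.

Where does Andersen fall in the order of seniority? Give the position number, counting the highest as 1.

3

By lineal number (lower first): Lund and Romero (both 277); then Andersen and Ivanova (both 778).
Lund and Romero both have total federal service 14 years, so the next rule applies.
Lund and Romero are each Lieutenant Colonel, so the next rule applies.
Among Lund and Romero, alphabetically by surname: Lund before Romero.
Andersen and Ivanova both have total federal service 12 years, so the next rule applies.
Andersen and Ivanova are each Lieutenant Colonel, so the next rule applies.
Among Andersen and Ivanova, alphabetically by surname: Andersen before Ivanova.
Order: Lund, Romero, Andersen, Ivanova. So position 3.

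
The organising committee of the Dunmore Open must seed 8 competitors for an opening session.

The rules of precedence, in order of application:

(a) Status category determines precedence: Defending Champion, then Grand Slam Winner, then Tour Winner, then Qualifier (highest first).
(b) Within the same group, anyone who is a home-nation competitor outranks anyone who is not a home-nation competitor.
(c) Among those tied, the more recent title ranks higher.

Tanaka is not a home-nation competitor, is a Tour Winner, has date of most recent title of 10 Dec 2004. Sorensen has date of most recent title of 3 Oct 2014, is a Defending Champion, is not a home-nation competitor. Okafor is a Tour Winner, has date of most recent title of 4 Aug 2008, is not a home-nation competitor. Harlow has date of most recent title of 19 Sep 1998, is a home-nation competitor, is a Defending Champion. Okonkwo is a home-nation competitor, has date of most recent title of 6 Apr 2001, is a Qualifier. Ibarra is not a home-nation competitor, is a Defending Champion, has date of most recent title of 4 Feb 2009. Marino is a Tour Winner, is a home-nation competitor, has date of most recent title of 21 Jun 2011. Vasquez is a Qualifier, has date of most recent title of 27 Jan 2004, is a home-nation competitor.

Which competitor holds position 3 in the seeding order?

Ibarra

By status category: Harlow, Sorensen and Ibarra (Defending Champion); then Marino, Okafor and Tanaka (Tour Winner); then Vasquez and Okonkwo (Qualifier).
Among Harlow, Sorensen and Ibarra, a home-nation competitor before not a home-nation competitor: Harlow (a home-nation competitor) before Sorensen and Ibarra (not a home-nation competitor).
Among Sorensen and Ibarra, by date of most recent title (later first): Sorensen (3 Oct 2014) before Ibarra (4 Feb 2009).
Among Marino, Okafor and Tanaka, a home-nation competitor before not a home-nation competitor: Marino (a home-nation competitor) before Okafor and Tanaka (not a home-nation competitor).
Among Okafor and Tanaka, by date of most recent title (later first): Okafor (4 Aug 2008) before Tanaka (10 Dec 2004).
Vasquez and Okonkwo are each a home-nation competitor, so the next rule applies.
Among Vasquez and Okonkwo, by date of most recent title (later first): Vasquez (27 Jan 2004) before Okonkwo (6 Apr 2001).
Order: Harlow, Sorensen, Ibarra, Marino, Okafor, Tanaka, Vasquez, Okonkwo.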